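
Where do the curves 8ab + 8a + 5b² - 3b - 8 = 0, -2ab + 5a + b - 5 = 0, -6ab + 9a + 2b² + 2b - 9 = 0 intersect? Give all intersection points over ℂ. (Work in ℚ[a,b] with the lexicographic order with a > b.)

{(1, 0)}

Compute a lex Gröbner basis by Buchberger's algorithm.
f_1 = 8ab + 8a + 5b² - 3b - 8, LT = ab.
f_2 = -2ab + 5a + b - 5, LT = ab.
f_3 = -6ab + 9a + 2b² + 2b - 9, LT = ab.

S(f_1,f_2): lcm = ab. S = 7/2a + ⅝b² + ⅛b - 7/2.
  leading term a: no divisor's leading term divides it; move 7/2a to the remainder.
  leading term b²: no divisor's leading term divides it; move ⅝b² to the remainder.
  leading term b: no divisor's leading term divides it; move ⅛b to the remainder.
  leading term 1: no divisor's leading term divides it; move -7/2 to the remainder.
  remainder 7/2a + ⅝b² + ⅛b - 7/2 ≠ 0; add h_4 = 7/2a + ⅝b² + ⅛b - 7/2 to the basis.

S(f_1,f_3): lcm = ab. S = 5/2a + 23/24b² - 1/24b - 5/2.
  leading term a: subtract (5/7)·h_4 from 5/2a + 23/24b² - 1/24b - 5/2 → 43/84b² - 11/84b
  leading term b²: no divisor's leading term divides it; move 43/84b² to the remainder.
  leading term b: no divisor's leading term divides it; move -11/84b to the remainder.
  remainder 43/84b² - 11/84b ≠ 0; add h_5 = 43/84b² - 11/84b to the basis.

S(f_1,h_4): lcm = ab. S = a - 5/28b³ + 33/56b² + ⅝b - 1.
  leading term a: subtract (2/7)·h_4 from a - 5/28b³ + 33/56b² + ⅝b - 1 → -5/28b³ + 23/56b² + 33/56b
  leading term b³: subtract (-15/43b)·h_5 from -5/28b³ + 23/56b² + 33/56b → 879/2408b² + 33/56b
  leading term b²: subtract (2637/3698)·h_5 from 879/2408b² + 33/56b → 5049/7396b
  leading term b: no divisor's leading term divides it; move 5049/7396b to the remainder.
  remainder 5049/7396b ≠ 0; add h_6 = 5049/7396b to the basis.

The other S-polynomials (S(f_2,f_3), S(f_2,h_4), S(f_3,h_4), S(f_1,h_5), S(f_2,h_5), S(f_3,h_5), S(h_4,h_5), S(f_1,h_6), S(f_2,h_6), S(f_3,h_6), S(h_4,h_6), S(h_5,h_6)) all reduce to 0 modulo the current basis, so we have a Gröbner basis.
Inter-reduce: drop elements whose leading term is divisible by another's, tail-reduce, and make monic.
Reduced Gröbner basis: {a - 1, b}.

Since the basis is lex-ordered, b is univariate in b. Its roots are {0}. Back-substituting each root into the other basis elements fixes the other coordinates.
  b = 0: the earlier basis element becomes a - 1 = 0, giving a = 1 — point (1, 0).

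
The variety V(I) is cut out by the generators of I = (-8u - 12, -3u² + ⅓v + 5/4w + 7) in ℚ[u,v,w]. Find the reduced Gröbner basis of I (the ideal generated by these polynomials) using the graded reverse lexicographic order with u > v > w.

G = {u + 3/2, v + 15/4w + ¾}

f_1 = -8u - 12, LT = u.
f_2 = -3u² + ⅓v + 5/4w + 7, LT = u².

S(f_1,f_2): lcm = u². S = 3/2u + 1/9v + 5/12w + 7/3.
  leading term u: subtract (-3/16)·f_1 from 3/2u + 1/9v + 5/12w + 7/3 → 1/9v + 5/12w + 1/12
  leading term v: no divisor's leading term divides it; move 1/9v to the remainder.
  leading term w: no divisor's leading term divides it; move 5/12w to the remainder.
  leading term 1: no divisor's leading term divides it; move 1/12 to the remainder.
  remainder 1/9v + 5/12w + 1/12 ≠ 0; add g_3 = 1/9v + 5/12w + 1/12 to the basis.

The other S-polynomials (S(f_1,g_3), S(f_2,g_3)) all reduce to 0 modulo the current basis, so we have a Gröbner basis.
Inter-reduce: drop elements whose leading term is divisible by another's, tail-reduce, and make monic.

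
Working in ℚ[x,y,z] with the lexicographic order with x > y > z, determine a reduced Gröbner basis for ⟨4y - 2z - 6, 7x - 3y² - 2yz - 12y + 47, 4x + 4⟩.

Buchberger's algorithm terminates because the ascending chain of leading-term ideals stabilizes.

f_1 = 4y - 2z - 6, LT = y.
f_2 = 7x - 3y² - 2yz - 12y + 47, LT = x.
f_3 = 4x + 4, LT = x.

S(f_2,f_3): lcm = x. S = -3/7y² - 2/7yz - 12/7y + 40/7.
  leading term y²: subtract (-3/28y)·f_1 from -3/7y² - 2/7yz - 12/7y + 40/7 → -½yz - 33/14y + 40/7
  leading term yz: subtract (-⅛z)·f_1 from -½yz - 33/14y + 40/7 → -33/14y - ¼z² - ¾z + 40/7
  leading term y: subtract (-33/56)·f_1 from -33/14y - ¼z² - ¾z + 40/7 → -¼z² - 27/14z + 61/28
  leading term z²: no divisor's leading term divides it; move -¼z² to the remainder.
  leading term z: no divisor's leading term divides it; move -27/14z to the remainder.
  leading term 1: no divisor's leading term divides it; move 61/28 to the remainder.
  remainder -¼z² - 27/14z + 61/28 ≠ 0; add g_4 = -¼z² - 27/14z + 61/28 to the basis.

The other S-polynomials (S(f_1,f_2), S(f_1,f_3), S(f_1,g_4), S(f_2,g_4), S(f_3,g_4)) all reduce to 0 modulo the current basis, so we have a Gröbner basis.
Inter-reduce: drop elements whose leading term is divisible by another's, tail-reduce, and make monic.

G = {x + 1, y - ½z - 3/2, z² + 54/7z - 61/7}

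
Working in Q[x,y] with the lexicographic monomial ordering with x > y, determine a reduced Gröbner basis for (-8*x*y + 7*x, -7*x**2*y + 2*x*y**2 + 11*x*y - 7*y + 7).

G = {x**2 - 51/28*x + 8/7*y - 8/7, x*y - 7/8*x, y**2 - 15/8*y + 7/8}

This is the nonlinear analogue of row-reducing a linear system.

f_1 = -8*x*y + 7*x, LT = x*y.
f_2 = -7*x**2*y + 2*x*y**2 + 11*x*y - 7*y + 7, LT = x**2*y.

S(f_1,f_2): lcm = x**2*y. S = -7/8*x**2 + 2/7*x*y**2 + 11/7*x*y - y + 1.
  leading term x**2: no divisor's leading term divides it; move -7/8*x**2 to the remainder.
  leading term x*y**2: subtract (-1/28*y)·f_1 from 2/7*x*y**2 + 11/7*x*y - y + 1 → 51/28*x*y - y + 1
  leading term x*y: subtract (-51/224)·f_1 from 51/28*x*y - y + 1 → 51/32*x - y + 1
  leading term x: no divisor's leading term divides it; move 51/32*x to the remainder.
  leading term y: no divisor's leading term divides it; move -y to the remainder.
  leading term 1: no divisor's leading term divides it; move 1 to the remainder.
  remainder -7/8*x**2 + 51/32*x - y + 1 ≠ 0; add g_3 = -7/8*x**2 + 51/32*x - y + 1 to the basis.

S(f_1,g_3): lcm = x**2*y. S = -7/8*x**2 + 51/28*x*y - 8/7*y**2 + 8/7*y.
  leading term x**2: subtract (1)·g_3 from -7/8*x**2 + 51/28*x*y - 8/7*y**2 + 8/7*y → 51/28*x*y - 51/32*x - 8/7*y**2 + 15/7*y - 1
  leading term x*y: subtract (-51/224)·f_1 from 51/28*x*y - 51/32*x - 8/7*y**2 + 15/7*y - 1 → -8/7*y**2 + 15/7*y - 1
  leading term y**2: no divisor's leading term divides it; move -8/7*y**2 to the remainder.
  leading term y: no divisor's leading term divides it; move 15/7*y to the remainder.
  leading term 1: no divisor's leading term divides it; move -1 to the remainder.
  remainder -8/7*y**2 + 15/7*y - 1 ≠ 0; add g_4 = -8/7*y**2 + 15/7*y - 1 to the basis.

S(f_2,g_3): lcm = x**2*y. S = -2/7*x*y**2 + 1/4*x*y - 8/7*y**2 + 15/7*y - 1.
  leading term x*y**2: subtract (1/28*y)·f_1 from -2/7*x*y**2 + 1/4*x*y - 8/7*y**2 + 15/7*y - 1 → -8/7*y**2 + 15/7*y - 1
  leading term y**2: subtract (1)·g_4 from -8/7*y**2 + 15/7*y - 1 → 0
  remainder 0.

S(f_1,g_4): lcm = x*y**2. S = x*y - 7/8*x.
  leading term x*y: subtract (-1/8)·f_1 from x*y - 7/8*x → 0
  remainder 0.

S(f_2,g_4): lcm = x**2*y**2. S = 15/8*x**2*y - 7/8*x**2 - 2/7*x*y**3 - 11/7*x*y**2 + y**2 - y.
  leading term x**2*y: subtract (-15/64*x)·f_1 from 15/8*x**2*y - 7/8*x**2 - 2/7*x*y**3 - 11/7*x*y**2 + y**2 - y → 49/64*x**2 - 2/7*x*y**3 - 11/7*x*y**2 + y**2 - y
  leading term x**2: subtract (-7/8)·g_3 from 49/64*x**2 - 2/7*x*y**3 - 11/7*x*y**2 + y**2 - y → -2/7*x*y**3 - 11/7*x*y**2 + 357/256*x + y**2 - 15/8*y + 7/8
  leading term x*y**3: subtract (1/28*y**2)·f_1 from -2/7*x*y**3 - 11/7*x*y**2 + 357/256*x + y**2 - 15/8*y + 7/8 → -51/28*x*y**2 + 357/256*x + y**2 - 15/8*y + 7/8
  leading term x*y**2: subtract (51/224*y)·f_1 from -51/28*x*y**2 + 357/256*x + y**2 - 15/8*y + 7/8 → -51/32*x*y + 357/256*x + y**2 - 15/8*y + 7/8
  leading term x*y: subtract (51/256)·f_1 from -51/32*x*y + 357/256*x + y**2 - 15/8*y + 7/8 → y**2 - 15/8*y + 7/8
  leading term y**2: subtract (-7/8)·g_4 from y**2 - 15/8*y + 7/8 → 0
  remainder 0.

S(g_3,g_4): leading monomials are coprime, so the S-polynomial reduces to 0 (Buchberger's first criterion).
Every S-polynomial of the final basis reduces to 0, so we have a Gröbner basis.
Inter-reduce: drop elements whose leading term is divisible by another's, tail-reduce, and make monic.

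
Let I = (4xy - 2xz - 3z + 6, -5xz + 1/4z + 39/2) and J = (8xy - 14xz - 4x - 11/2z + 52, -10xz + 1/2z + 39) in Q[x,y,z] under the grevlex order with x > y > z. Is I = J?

Two ideals are equal iff their reduced Gröbner bases coincide (the reduced basis is unique for a fixed ordering).
Buchberger on the first generating set:
f_1 = 4xy - 2xz - 3z + 6, LT = xy.
f_2 = -5xz + 1/4z + 39/2, LT = xz.

S(f_1,f_2): lcm = xyz. S = -1/2xz^2 + 1/20yz - 3/4z^2 + 39/10y + 3/2z.
  leading term xz^2: subtract (1/10z)·f_2 from -1/2xz^2 + 1/20yz - 3/4z^2 + 39/10y + 3/2z → 1/20yz - 31/40z^2 + 39/10y - 9/20z
  leading term yz: no divisor's leading term divides it; move 1/20yz to the remainder.
  leading term z^2: no divisor's leading term divides it; move -31/40z^2 to the remainder.
  leading term y: no divisor's leading term divides it; move 39/10y to the remainder.
  leading term z: no divisor's leading term divides it; move -9/20z to the remainder.
  remainder 1/20yz - 31/40z^2 + 39/10y - 9/20z ≠ 0; add g_3 = 1/20yz - 31/40z^2 + 39/10y - 9/20z to the basis.

The other S-polynomials (S(f_1,g_3), S(f_2,g_3)) all reduce to 0 modulo the current basis, so we have a Gröbner basis.
Inter-reduce: drop elements whose leading term is divisible by another's, tail-reduce, and make monic.
Reduced Gröbner basis: {xy - 31/40z - 9/20, xz - 1/20z - 39/10, yz - 31/2z^2 + 78y - 9z}.

Buchberger on the second generating set:
h_1 = 8xy - 14xz - 4x - 11/2z + 52, LT = xy.
h_2 = -10xz + 1/2z + 39, LT = xz.

S(h_1,h_2): lcm = xyz. S = -7/4xz^2 - 1/2xz + 1/20yz - 11/16z^2 + 39/10y + 13/2z.
  leading term xz^2: subtract (7/40z)·h_2 from -7/4xz^2 - 1/2xz + 1/20yz - 11/16z^2 + 39/10y + 13/2z → -1/2xz + 1/20yz - 31/40z^2 + 39/10y - 13/40z
  leading term xz: subtract (1/20)·h_2 from -1/2xz + 1/20yz - 31/40z^2 + 39/10y - 13/40z → 1/20yz - 31/40z^2 + 39/10y - 7/20z - 39/20
  leading term yz: no divisor's leading term divides it; move 1/20yz to the remainder.
  leading term z^2: no divisor's leading term divides it; move -31/40z^2 to the remainder.
  leading term y: no divisor's leading term divides it; move 39/10y to the remainder.
  leading term z: no divisor's leading term divides it; move -7/20z to the remainder.
  leading term 1: no divisor's leading term divides it; move -39/20 to the remainder.
  remainder 1/20yz - 31/40z^2 + 39/10y - 7/20z - 39/20 ≠ 0; add k_3 = 1/20yz - 31/40z^2 + 39/10y - 7/20z - 39/20 to the basis.

The other S-polynomials (S(h_1,k_3), S(h_2,k_3)) all reduce to 0 modulo the current basis, so we have a Gröbner basis.
Inter-reduce: drop elements whose leading term is divisible by another's, tail-reduce, and make monic.
Reduced Gröbner basis: {xy - 1/2x - 31/40z - 13/40, xz - 1/20z - 39/10, yz - 31/2z^2 + 78y - 7z - 39}.

The bases are distinct; the ideals are different.

No, the ideals differ.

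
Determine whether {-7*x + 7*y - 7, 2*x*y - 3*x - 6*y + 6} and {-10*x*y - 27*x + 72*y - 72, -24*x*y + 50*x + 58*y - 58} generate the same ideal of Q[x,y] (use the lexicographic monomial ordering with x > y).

Two ideals are equal iff their reduced Gröbner bases coincide (the reduced basis is unique for a fixed ordering).
Buchberger on the first generating set:
f_1 = -7*x + 7*y - 7, LT = x.
f_2 = 2*x*y - 3*x - 6*y + 6, LT = x*y.

S(f_1,f_2): lcm = x*y. S = 3/2*x - y**2 + 4*y - 3.
  reduce S modulo (f_1, f_2):
  remainder -y**2 + 11/2*y - 9/2 ≠ 0; add g_3 = -y**2 + 11/2*y - 9/2 to the basis.

The other S-polynomials (S(f_1,g_3), S(f_2,g_3)) all reduce to 0 modulo the current basis, so we have a Gröbner basis.
Inter-reduce: drop elements whose leading term is divisible by another's, tail-reduce, and make monic.
Reduced Gröbner basis: {x - y + 1, y**2 - 11/2*y + 9/2}.

Buchberger on the second generating set:
h_1 = -10*x*y - 27*x + 72*y - 72, LT = x*y.
h_2 = -24*x*y + 50*x + 58*y - 58, LT = x*y.

S(h_1,h_2): lcm = x*y. S = 287/60*x - 287/60*y + 287/60.
  reduce S modulo (h_1, h_2):
  remainder 287/60*x - 287/60*y + 287/60 ≠ 0; add k_3 = 287/60*x - 287/60*y + 287/60 to the basis.

S(h_1,k_3): lcm = x*y. S = 27/10*x + y**2 - 41/5*y + 36/5.
  reduce S modulo (h_1, h_2, k_3):
  remainder y**2 - 11/2*y + 9/2 ≠ 0; add k_4 = y**2 - 11/2*y + 9/2 to the basis.

The other S-polynomials (S(h_2,k_3), S(h_1,k_4), S(h_2,k_4), S(k_3,k_4)) all reduce to 0 modulo the current basis, so we have a Gröbner basis.
Inter-reduce: drop elements whose leading term is divisible by another's, tail-reduce, and make monic.
Reduced Gröbner basis: {x - y + 1, y**2 - 11/2*y + 9/2}.

Same reduced basis, so the two generating sets span the same ideal.

Yes, the ideals are equal.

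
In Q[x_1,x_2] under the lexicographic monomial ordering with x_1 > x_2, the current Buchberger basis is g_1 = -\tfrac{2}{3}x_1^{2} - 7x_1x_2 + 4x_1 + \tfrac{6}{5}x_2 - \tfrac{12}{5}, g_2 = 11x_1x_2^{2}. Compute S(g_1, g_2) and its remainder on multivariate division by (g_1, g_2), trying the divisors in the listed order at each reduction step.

S(g_1, g_2) = \tfrac{21}{2}x_1x_2^{3} - 6x_1x_2^{2} - \tfrac{9}{5}x_2^{3} + \tfrac{18}{5}x_2^{2}; remainder on division = -\tfrac{9}{5}x_2^{3} + \tfrac{18}{5}x_2^{2}.

lcm(LM(g_1), LM(g_2)) = x_1^{2}x_2^{2}.
S = (lcm/LT(g_1))·g_1 − (lcm/LT(g_2))·g_2 = \tfrac{21}{2}x_1x_2^{3} - 6x_1x_2^{2} - \tfrac{9}{5}x_2^{3} + \tfrac{18}{5}x_2^{2}.
Reduce S modulo (g_1, g_2) in that order:
  leading term x_1x_2^{3}: subtract (\tfrac{21}{22}x_2)·g_2 from \tfrac{21}{2}x_1x_2^{3} - 6x_1x_2^{2} - \tfrac{9}{5}x_2^{3} + \tfrac{18}{5}x_2^{2} → -6x_1x_2^{2} - \tfrac{9}{5}x_2^{3} + \tfrac{18}{5}x_2^{2}
  leading term x_1x_2^{2}: subtract (-\tfrac{6}{11})·g_2 from -6x_1x_2^{2} - \tfrac{9}{5}x_2^{3} + \tfrac{18}{5}x_2^{2} → -\tfrac{9}{5}x_2^{3} + \tfrac{18}{5}x_2^{2}
  leading term x_2^{3}: no divisor's leading term divides it; move -\tfrac{9}{5}x_2^{3} to the remainder.
  leading term x_2^{2}: no divisor's leading term divides it; move \tfrac{18}{5}x_2^{2} to the remainder.
The remainder -\tfrac{9}{5}x_2^{3} + \tfrac{18}{5}x_2^{2} is nonzero, so it would be added as the next basis element.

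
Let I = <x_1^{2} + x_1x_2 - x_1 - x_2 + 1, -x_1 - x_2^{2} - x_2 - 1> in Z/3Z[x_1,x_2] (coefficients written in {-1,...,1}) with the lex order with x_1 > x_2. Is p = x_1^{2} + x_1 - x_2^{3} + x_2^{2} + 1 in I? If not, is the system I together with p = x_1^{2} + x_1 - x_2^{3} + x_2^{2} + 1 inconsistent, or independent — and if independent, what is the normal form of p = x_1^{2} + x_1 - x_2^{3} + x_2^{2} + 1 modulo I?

First compute the reduced Gröbner basis of I by Buchberger's algorithm.
f_1 = x_1^{2} + x_1x_2 - x_1 - x_2 + 1, LT = x_1^{2}.
f_2 = -x_1 - x_2^{2} - x_2 - 1, LT = x_1.

S(f_1,f_2): lcm = x_1^{2}. S = -x_1x_2^{2} + x_1 - x_2 + 1.
  leading term x_1x_2^{2}: subtract (x_2^{2})·f_2 from -x_1x_2^{2} + x_1 - x_2 + 1 → x_1 + x_2^{4} + x_2^{3} + x_2^{2} - x_2 + 1
  leading term x_1: subtract (-1)·f_2 from x_1 + x_2^{4} + x_2^{3} + x_2^{2} - x_2 + 1 → x_2^{4} + x_2^{3} + x_2
  leading term x_2^{4}: no divisor's leading term divides it; move x_2^{4} to the remainder.
  leading term x_2^{3}: no divisor's leading term divides it; move x_2^{3} to the remainder.
  leading term x_2: no divisor's leading term divides it; move x_2 to the remainder.
  remainder x_2^{4} + x_2^{3} + x_2 ≠ 0; add h_3 = x_2^{4} + x_2^{3} + x_2 to the basis.

S(f_1,h_3): leading monomials are coprime, so the S-polynomial reduces to 0 (Buchberger's first criterion).
S(f_2,h_3): leading monomials are coprime, so the S-polynomial reduces to 0 (Buchberger's first criterion).
Every S-polynomial of the final basis reduces to 0, so we have a Gröbner basis.
Inter-reduce: drop elements whose leading term is divisible by another's, tail-reduce, and make monic.
Reduced Gröbner basis: {x_1 + x_2^{2} + x_2 + 1, x_2^{4} + x_2^{3} + x_2}.
Label its elements g_1 = x_1 + x_2^{2} + x_2 + 1, g_2 = x_2^{4} + x_2^{3} + x_2.

Reduce p = x_1^{2} + x_1 - x_2^{3} + x_2^{2} + 1 modulo G:
  leading term x_1^{2}: subtract (x_1)·g_1 from x_1^{2} + x_1 - x_2^{3} + x_2^{2} + 1 → -x_1x_2^{2} - x_1x_2 - x_2^{3} + x_2^{2} + 1
  leading term x_1x_2^{2}: subtract (-x_2^{2})·g_1 from -x_1x_2^{2} - x_1x_2 - x_2^{3} + x_2^{2} + 1 → -x_1x_2 + x_2^{4} - x_2^{2} + 1
  leading term x_1x_2: subtract (-x_2)·g_1 from -x_1x_2 + x_2^{4} - x_2^{2} + 1 → x_2^{4} + x_2^{3} + x_2 + 1
  leading term x_2^{4}: subtract (1)·g_2 from x_2^{4} + x_2^{3} + x_2 + 1 → 1
  leading term 1: no divisor's leading term divides it; move 1 to the remainder.
  normal form = 1.
The normal form is nonzero, so p ∉ I. Since p minus its normal form lies in I, I + (p) = I + (r) where r = 1; decide whether this ideal is the whole ring.
Here r = 1 is a nonzero constant, hence a unit: 1 ∈ I + (p), the Gröbner basis of I + (p) is {1}, and the enlarged system has no common solution — adjoining p is inconsistent.

Adjoining x_1^{2} + x_1 - x_2^{3} + x_2^{2} + 1 makes the ideal the whole ring: the system is inconsistent.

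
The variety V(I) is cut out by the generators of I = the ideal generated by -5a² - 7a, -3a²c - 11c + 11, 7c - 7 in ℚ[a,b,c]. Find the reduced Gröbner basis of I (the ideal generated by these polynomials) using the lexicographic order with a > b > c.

G = {a, c - 1}

f_1 = -5a² - 7a, LT = a².
f_2 = -3a²c - 11c + 11, LT = a²c.
f_3 = 7c - 7, LT = c.

S(f_1,f_2): lcm = a²c. S = 7/5ac - 11/3c + 11/3.
  leading term ac: subtract (⅕a)·f_3 from 7/5ac - 11/3c + 11/3 → 7/5a - 11/3c + 11/3
  leading term a: no divisor's leading term divides it; move 7/5a to the remainder.
  leading term c: subtract (-11/21)·f_3 from -11/3c + 11/3 → 0
  remainder 7/5a ≠ 0; add g_4 = 7/5a to the basis.

The other S-polynomials (S(f_1,f_3), S(f_2,f_3), S(f_1,g_4), S(f_2,g_4), S(f_3,g_4)) all reduce to 0 modulo the current basis, so we have a Gröbner basis.
Inter-reduce: drop elements whose leading term is divisible by another's, tail-reduce, and make monic.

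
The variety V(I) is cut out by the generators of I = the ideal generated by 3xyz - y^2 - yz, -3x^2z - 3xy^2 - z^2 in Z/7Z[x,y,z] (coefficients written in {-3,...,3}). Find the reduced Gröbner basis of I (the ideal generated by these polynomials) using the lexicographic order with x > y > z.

f_1 = 3xyz - y^2 - yz, LT = xyz.
f_2 = -3x^2z - 3xy^2 - z^2, LT = x^2z.

S(f_1,f_2): lcm = x^2yz. S = -xy^3 + 2xy^2 + 2xyz + 2yz^2.
  leading term xy^3: no divisor's leading term divides it; move -xy^3 to the remainder.
  leading term xy^2: no divisor's leading term divides it; move 2xy^2 to the remainder.
  leading term xyz: subtract (3)·f_1 from 2xyz + 2yz^2 → 3y^2 + 2yz^2 + 3yz
  leading term y^2: no divisor's leading term divides it; move 3y^2 to the remainder.
  leading term yz^2: no divisor's leading term divides it; move 2yz^2 to the remainder.
  leading term yz: no divisor's leading term divides it; move 3yz to the remainder.
  remainder -xy^3 + 2xy^2 + 3y^2 + 2yz^2 + 3yz ≠ 0; add g_3 = -xy^3 + 2xy^2 + 3y^2 + 2yz^2 + 3yz to the basis.

S(f_1,g_3): lcm = xy^3z. S = 2xy^2z + 2y^4 + 2y^3z + 3y^2z + 2yz^3 + 3yz^2.
  leading term xy^2z: subtract (3y)·f_1 from 2xy^2z + 2y^4 + 2y^3z + 3y^2z + 2yz^3 + 3yz^2 → 2y^4 + 2y^3z + 3y^3 - y^2z + 2yz^3 + 3yz^2
  leading term y^4: no divisor's leading term divides it; move 2y^4 to the remainder.
  leading term y^3z: no divisor's leading term divides it; move 2y^3z to the remainder.
  leading term y^3: no divisor's leading term divides it; move 3y^3 to the remainder.
  leading term y^2z: no divisor's leading term divides it; move -y^2z to the remainder.
  leading term yz^3: no divisor's leading term divides it; move 2yz^3 to the remainder.
  leading term yz^2: no divisor's leading term divides it; move 3yz^2 to the remainder.
  remainder 2y^4 + 2y^3z + 3y^3 - y^2z + 2yz^3 + 3yz^2 ≠ 0; add g_4 = 2y^4 + 2y^3z + 3y^3 - y^2z + 2yz^3 + 3yz^2 to the basis.

S(f_2,g_3): lcm = x^2y^3z. S = 2x^2y^2z + xy^5 + 3xy^2z + 2xyz^3 + 3xyz^2 - 2y^3z^2.
  leading term x^2y^2z: subtract (3xy)·f_1 from 2x^2y^2z + xy^5 + 3xy^2z + 2xyz^3 + 3xyz^2 - 2y^3z^2 → xy^5 + 3xy^3 - xy^2z + 2xyz^3 + 3xyz^2 - 2y^3z^2
  leading term xy^5: subtract (-y^2)·g_3 from xy^5 + 3xy^3 - xy^2z + 2xyz^3 + 3xyz^2 - 2y^3z^2 → 2xy^4 + 3xy^3 - xy^2z + 2xyz^3 + 3xyz^2 + 3y^4 + 3y^3z
  leading term xy^4: subtract (-2y)·g_3 from 2xy^4 + 3xy^3 - xy^2z + 2xyz^3 + 3xyz^2 + 3y^4 + 3y^3z → -xy^2z + 2xyz^3 + 3xyz^2 + 3y^4 + 3y^3z - y^3 - 3y^2z^2 - y^2z
  leading term xy^2z: subtract (2y)·f_1 from -xy^2z + 2xyz^3 + 3xyz^2 + 3y^4 + 3y^3z - y^3 - 3y^2z^2 - y^2z → 2xyz^3 + 3xyz^2 + 3y^4 + 3y^3z + y^3 - 3y^2z^2 + y^2z
  leading term xyz^3: subtract (3z^2)·f_1 from 2xyz^3 + 3xyz^2 + 3y^4 + 3y^3z + y^3 - 3y^2z^2 + y^2z → 3xyz^2 + 3y^4 + 3y^3z + y^3 + y^2z + 3yz^3
  leading term xyz^2: subtract (z)·f_1 from 3xyz^2 + 3y^4 + 3y^3z + y^3 + y^2z + 3yz^3 → 3y^4 + 3y^3z + y^3 + 2y^2z + 3yz^3 + yz^2
  leading term y^4: subtract (-2)·g_4 from 3y^4 + 3y^3z + y^3 + 2y^2z + 3yz^3 + yz^2 → 0
  remainder 0.

S(f_1,g_4): lcm = xy^4z. S = -xy^3z^2 + 2xy^3z - 3xy^2z^2 - xyz^4 + 2xyz^3 + 2y^5 + 2y^4z.
  leading term xy^3z^2: subtract (2y^2z)·f_1 from -xy^3z^2 + 2xy^3z - 3xy^2z^2 - xyz^4 + 2xyz^3 + 2y^5 + 2y^4z → 2xy^3z - 3xy^2z^2 - xyz^4 + 2xyz^3 + 2y^5 - 3y^4z + 2y^3z^2
  leading term xy^3z: subtract (3y^2)·f_1 from 2xy^3z - 3xy^2z^2 - xyz^4 + 2xyz^3 + 2y^5 - 3y^4z + 2y^3z^2 → -3xy^2z^2 - xyz^4 + 2xyz^3 + 2y^5 - 3y^4z + 3y^4 + 2y^3z^2 + 3y^3z
  leading term xy^2z^2: subtract (-yz)·f_1 from -3xy^2z^2 - xyz^4 + 2xyz^3 + 2y^5 - 3y^4z + 3y^4 + 2y^3z^2 + 3y^3z → -xyz^4 + 2xyz^3 + 2y^5 - 3y^4z + 3y^4 + 2y^3z^2 + 2y^3z - y^2z^2
  leading term xyz^4: subtract (2z^3)·f_1 from -xyz^4 + 2xyz^3 + 2y^5 - 3y^4z + 3y^4 + 2y^3z^2 + 2y^3z - y^2z^2 → 2xyz^3 + 2y^5 - 3y^4z + 3y^4 + 2y^3z^2 + 2y^3z + 2y^2z^3 - y^2z^2 + 2yz^4
  leading term xyz^3: subtract (3z^2)·f_1 from 2xyz^3 + 2y^5 - 3y^4z + 3y^4 + 2y^3z^2 + 2y^3z + 2y^2z^3 - y^2z^2 + 2yz^4 → 2y^5 - 3y^4z + 3y^4 + 2y^3z^2 + 2y^3z + 2y^2z^3 + 2y^2z^2 + 2yz^4 + 3yz^3
  leading term y^5: subtract (y)·g_4 from 2y^5 - 3y^4z + 3y^4 + 2y^3z^2 + 2y^3z + 2y^2z^3 + 2y^2z^2 + 2yz^4 + 3yz^3 → 2y^4z + 2y^3z^2 + 3y^3z - y^2z^2 + 2yz^4 + 3yz^3
  leading term y^4z: subtract (z)·g_4 from 2y^4z + 2y^3z^2 + 3y^3z - y^2z^2 + 2yz^4 + 3yz^3 → 0
  remainder 0.

S(f_2,g_4): leading monomials are coprime, so the S-polynomial reduces to 0 (Buchberger's first criterion).
S(g_3,g_4): lcm = xy^4. S = -xy^3z - 3xy^2z - xyz^3 + 2xyz^2 - 3y^3 - 2y^2z^2 - 3y^2z.
  leading term xy^3z: subtract (2y^2)·f_1 from -xy^3z - 3xy^2z - xyz^3 + 2xyz^2 - 3y^3 - 2y^2z^2 - 3y^2z → -3xy^2z - xyz^3 + 2xyz^2 + 2y^4 + 2y^3z - 3y^3 - 2y^2z^2 - 3y^2z
  leading term xy^2z: subtract (-y)·f_1 from -3xy^2z - xyz^3 + 2xyz^2 + 2y^4 + 2y^3z - 3y^3 - 2y^2z^2 - 3y^2z → -xyz^3 + 2xyz^2 + 2y^4 + 2y^3z + 3y^3 - 2y^2z^2 + 3y^2z
  leading term xyz^3: subtract (2z^2)·f_1 from -xyz^3 + 2xyz^2 + 2y^4 + 2y^3z + 3y^3 - 2y^2z^2 + 3y^2z → 2xyz^2 + 2y^4 + 2y^3z + 3y^3 + 3y^2z + 2yz^3
  leading term xyz^2: subtract (3z)·f_1 from 2xyz^2 + 2y^4 + 2y^3z + 3y^3 + 3y^2z + 2yz^3 → 2y^4 + 2y^3z + 3y^3 - y^2z + 2yz^3 + 3yz^2
  leading term y^4: subtract (1)·g_4 from 2y^4 + 2y^3z + 3y^3 - y^2z + 2yz^3 + 3yz^2 → 0
  remainder 0.

Every S-polynomial of the final basis reduces to 0, so we have a Gröbner basis.

G = {x^2z + xy^2 - 2z^2, xy^3 - 2xy^2 - 3y^2 - 2yz^2 - 3yz, xyz + 2y^2 + 2yz, y^4 + y^3z - 2y^3 + 3y^2z + yz^3 - 2yz^2}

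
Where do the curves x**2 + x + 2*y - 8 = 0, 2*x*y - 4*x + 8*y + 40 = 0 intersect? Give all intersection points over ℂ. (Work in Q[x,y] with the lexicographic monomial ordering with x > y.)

Compute a lex Gröbner basis by Buchberger's algorithm.
f_1 = x**2 + x + 2*y - 8, LT = x**2.
f_2 = 2*x*y - 4*x + 8*y + 40, LT = x*y.

S(f_1,f_2): lcm = x**2*y. S = 2*x**2 - 3*x*y - 20*x + 2*y**2 - 8*y.
  leading term x**2: subtract (2)·f_1 from 2*x**2 - 3*x*y - 20*x + 2*y**2 - 8*y → -3*x*y - 22*x + 2*y**2 - 12*y + 16
  leading term x*y: subtract (-3/2)·f_2 from -3*x*y - 22*x + 2*y**2 - 12*y + 16 → -28*x + 2*y**2 + 76
  leading term x: no divisor's leading term divides it; move -28*x to the remainder.
  leading term y**2: no divisor's leading term divides it; move 2*y**2 to the remainder.
  leading term 1: no divisor's leading term divides it; move 76 to the remainder.
  remainder -28*x + 2*y**2 + 76 ≠ 0; add h_3 = -28*x + 2*y**2 + 76 to the basis.

S(f_2,h_3): lcm = x*y. S = -2*x + 1/14*y**3 + 47/7*y + 20.
  leading term x: subtract (1/14)·h_3 from -2*x + 1/14*y**3 + 47/7*y + 20 → 1/14*y**3 - 1/7*y**2 + 47/7*y + 102/7
  leading term y**3: no divisor's leading term divides it; move 1/14*y**3 to the remainder.
  leading term y**2: no divisor's leading term divides it; move -1/7*y**2 to the remainder.
  leading term y: no divisor's leading term divides it; move 47/7*y to the remainder.
  leading term 1: no divisor's leading term divides it; move 102/7 to the remainder.
  remainder 1/14*y**3 - 1/7*y**2 + 47/7*y + 102/7 ≠ 0; add h_4 = 1/14*y**3 - 1/7*y**2 + 47/7*y + 102/7 to the basis.

The other S-polynomials (S(f_1,h_3), S(f_1,h_4), S(f_2,h_4), S(h_3,h_4)) all reduce to 0 modulo the current basis, so we have a Gröbner basis.
Inter-reduce: drop elements whose leading term is divisible by another's, tail-reduce, and make monic.
Reduced Gröbner basis: {x - 1/14*y**2 - 19/7, y**3 - 2*y**2 + 94*y + 204}.

A lex Gröbner basis eliminates variables successively. Here y**3 - 2*y**2 + 94*y + 204 depends only on y, with roots {-2, 2 - 7*sqrt(2)*I, 2 + 7*sqrt(2)*I}; lifting each root through the earlier basis elements recovers the full solutions.
  y = -2: the earlier basis element becomes x - 3 = 0, giving x = 3 — point (3, -2).
  y = 2 - 7*sqrt(2)*I: the earlier basis element becomes x + 4 + 2*sqrt(2)*I = 0, giving x = -4 - 2*sqrt(2)*I — point (-4 - 2*sqrt(2)*I, 2 - 7*sqrt(2)*I).
  y = 2 + 7*sqrt(2)*I: the earlier basis element becomes x + 4 - 2*sqrt(2)*I = 0, giving x = -4 + 2*sqrt(2)*I — point (-4 + 2*sqrt(2)*I, 2 + 7*sqrt(2)*I).
Check: every point annihilates each of the original generators.

{(3, -2), (-4 - 2*sqrt(2)*I, 2 - 7*sqrt(2)*I), (-4 + 2*sqrt(2)*I, 2 + 7*sqrt(2)*I)}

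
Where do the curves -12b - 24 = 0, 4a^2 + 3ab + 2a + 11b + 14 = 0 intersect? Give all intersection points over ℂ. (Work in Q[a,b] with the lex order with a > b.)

Compute a lex Gröbner basis by Buchberger's algorithm.
f_1 = -12b - 24, LT = b.
f_2 = 4a^2 + 3ab + 2a + 11b + 14, LT = a^2.

S(f_1,f_2): leading monomials are coprime, so the S-polynomial reduces to 0 (Buchberger's first criterion).
Every S-polynomial of the final basis reduces to 0, so we have a Gröbner basis.
Inter-reduce: drop elements whose leading term is divisible by another's, tail-reduce, and make monic.
Reduced Gröbner basis: {a^2 - a - 2, b + 2}.

Since the basis is lex-ordered, b + 2 is univariate in b. Its roots are {-2}. Back-substituting each root into the other basis elements fixes the other coordinates.
  b = -2: the earlier basis element becomes a^2 - a - 2 = 0, giving a = -1, 2 — points (-1, -2), (2, -2).

{(-1, -2), (2, -2)}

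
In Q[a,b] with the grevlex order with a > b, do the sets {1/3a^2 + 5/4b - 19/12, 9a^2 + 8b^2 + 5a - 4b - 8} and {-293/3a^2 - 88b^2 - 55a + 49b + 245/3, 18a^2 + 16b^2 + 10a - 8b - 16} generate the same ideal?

For a fixed monomial order, each ideal has a unique reduced Gröbner basis; comparing bases decides equality.
Buchberger on the first generating set:
f_1 = 1/3a^2 + 5/4b - 19/12, LT = a^2.
f_2 = 9a^2 + 8b^2 + 5a - 4b - 8, LT = a^2.

S(f_1,f_2): lcm = a^2. S = -8/9b^2 - 5/9a + 151/36b - 139/36.
  leading term b^2: no divisor's leading term divides it; move -8/9b^2 to the remainder.
  leading term a: no divisor's leading term divides it; move -5/9a to the remainder.
  leading term b: no divisor's leading term divides it; move 151/36b to the remainder.
  leading term 1: no divisor's leading term divides it; move -139/36 to the remainder.
  remainder -8/9b^2 - 5/9a + 151/36b - 139/36 ≠ 0; add g_3 = -8/9b^2 - 5/9a + 151/36b - 139/36 to the basis.

The other S-polynomials (S(f_1,g_3), S(f_2,g_3)) all reduce to 0 modulo the current basis, so we have a Gröbner basis.
Inter-reduce: drop elements whose leading term is divisible by another's, tail-reduce, and make monic.
Reduced Gröbner basis: {a^2 + 15/4b - 19/4, b^2 + 5/8a - 151/32b + 139/32}.

Buchberger on the second generating set:
h_1 = -293/3a^2 - 88b^2 - 55a + 49b + 245/3, LT = a^2.
h_2 = 18a^2 + 16b^2 + 10a - 8b - 16, LT = a^2.

S(h_1,h_2): lcm = a^2. S = 32/2637b^2 + 20/2637a - 151/2637b + 139/2637.
  leading term b^2: no divisor's leading term divides it; move 32/2637b^2 to the remainder.
  leading term a: no divisor's leading term divides it; move 20/2637a to the remainder.
  leading term b: no divisor's leading term divides it; move -151/2637b to the remainder.
  leading term 1: no divisor's leading term divides it; move 139/2637 to the remainder.
  remainder 32/2637b^2 + 20/2637a - 151/2637b + 139/2637 ≠ 0; add k_3 = 32/2637b^2 + 20/2637a - 151/2637b + 139/2637 to the basis.

The other S-polynomials (S(h_1,k_3), S(h_2,k_3)) all reduce to 0 modulo the current basis, so we have a Gröbner basis.
Inter-reduce: drop elements whose leading term is divisible by another's, tail-reduce, and make monic.
Reduced Gröbner basis: {a^2 + 15/4b - 19/4, b^2 + 5/8a - 151/32b + 139/32}.

The two bases agree; hence the ideals are identical.

Yes, the ideals are equal.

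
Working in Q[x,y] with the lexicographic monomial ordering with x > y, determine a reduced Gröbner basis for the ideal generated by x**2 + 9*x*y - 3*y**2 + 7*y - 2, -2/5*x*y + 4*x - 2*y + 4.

The reduced Gröbner basis is the canonical form of the ideal for this ordering.

f_1 = x**2 + 9*x*y - 3*y**2 + 7*y - 2, LT = x**2.
f_2 = -2/5*x*y + 4*x - 2*y + 4, LT = x*y.

S(f_1,f_2): lcm = x**2*y. S = 10*x**2 + 9*x*y**2 - 5*x*y + 10*x - 3*y**3 + 7*y**2 - 2*y.
  reduce S modulo (f_1, f_2):
  remainder -40*x - 3*y**3 - 8*y**2 + 43*y - 30 ≠ 0; add g_3 = -40*x - 3*y**3 - 8*y**2 + 43*y - 30 to the basis.

S(f_2,g_3): lcm = x*y. S = -10*x - 3/40*y**4 - 1/5*y**3 + 43/40*y**2 + 17/4*y - 10.
  reduce S modulo (f_1, f_2, g_3):
  remainder -3/40*y**4 + 11/20*y**3 + 123/40*y**2 - 13/2*y - 5/2 ≠ 0; add g_4 = -3/40*y**4 + 11/20*y**3 + 123/40*y**2 - 13/2*y - 5/2 to the basis.

The other S-polynomials (S(f_1,g_3), S(f_1,g_4), S(f_2,g_4), S(g_3,g_4)) all reduce to 0 modulo the current basis, so we have a Gröbner basis.
Inter-reduce: drop elements whose leading term is divisible by another's, tail-reduce, and make monic.

G = {x + 3/40*y**3 + 1/5*y**2 - 43/40*y + 3/4, y**4 - 22/3*y**3 - 41*y**2 + 260/3*y + 100/3}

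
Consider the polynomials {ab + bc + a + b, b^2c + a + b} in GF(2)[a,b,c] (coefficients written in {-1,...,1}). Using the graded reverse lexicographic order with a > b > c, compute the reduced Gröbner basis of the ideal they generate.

This is the nonlinear analogue of row-reducing a linear system.

f_1 = ab + bc + a + b, LT = ab.
f_2 = b^2c + a + b, LT = b^2c.

S(f_1,f_2): lcm = ab^2c. S = b^2c^2 + abc + b^2c + a^2 + ab.
  leading term b^2c^2: subtract (c)·f_2 from b^2c^2 + abc + b^2c + a^2 + ab → abc + b^2c + a^2 + ab + ac + bc
  leading term abc: subtract (c)·f_1 from abc + b^2c + a^2 + ab + ac + bc → b^2c + bc^2 + a^2 + ab
  leading term b^2c: subtract (1)·f_2 from b^2c + bc^2 + a^2 + ab → bc^2 + a^2 + ab + a + b
  leading term bc^2: no divisor's leading term divides it; move bc^2 to the remainder.
  leading term a^2: no divisor's leading term divides it; move a^2 to the remainder.
  leading term ab: subtract (1)·f_1 from ab + a + b → bc
  leading term bc: no divisor's leading term divides it; move bc to the remainder.
  remainder bc^2 + a^2 + bc ≠ 0; add g_3 = bc^2 + a^2 + bc to the basis.

S(f_1,g_3): lcm = abc^2. S = bc^3 + a^3 + abc + ac^2 + bc^2.
  leading term bc^3: subtract (c)·g_3 from bc^3 + a^3 + abc + ac^2 + bc^2 → a^3 + a^2c + abc + ac^2
  leading term a^3: no divisor's leading term divides it; move a^3 to the remainder.
  leading term a^2c: no divisor's leading term divides it; move a^2c to the remainder.
  leading term abc: subtract (c)·f_1 from abc + ac^2 → ac^2 + bc^2 + ac + bc
  leading term ac^2: no divisor's leading term divides it; move ac^2 to the remainder.
  leading term bc^2: subtract (1)·g_3 from bc^2 + ac + bc → a^2 + ac
  leading term a^2: no divisor's leading term divides it; move a^2 to the remainder.
  leading term ac: no divisor's leading term divides it; move ac to the remainder.
  remainder a^3 + a^2c + ac^2 + a^2 + ac ≠ 0; add g_4 = a^3 + a^2c + ac^2 + a^2 + ac to the basis.

The other S-polynomials (S(f_2,g_3), S(f_1,g_4), S(f_2,g_4), S(g_3,g_4)) all reduce to 0 modulo the current basis, so we have a Gröbner basis.

G = {a^3 + a^2c + ac^2 + a^2 + ac, b^2c + a + b, bc^2 + a^2 + bc, ab + bc + a + b}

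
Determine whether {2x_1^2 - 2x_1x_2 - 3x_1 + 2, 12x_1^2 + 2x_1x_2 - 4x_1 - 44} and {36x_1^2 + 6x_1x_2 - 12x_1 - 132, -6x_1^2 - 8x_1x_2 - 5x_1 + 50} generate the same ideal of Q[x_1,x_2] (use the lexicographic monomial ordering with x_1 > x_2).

Yes, the ideals are equal.

Two ideals are equal iff their reduced Gröbner bases coincide (the reduced basis is unique for a fixed ordering).
Buchberger on the first generating set:
f_1 = 2x_1^2 - 2x_1x_2 - 3x_1 + 2, LT = x_1^2.
f_2 = 12x_1^2 + 2x_1x_2 - 4x_1 - 44, LT = x_1^2.

S(f_1,f_2): lcm = x_1^2. S = -7/6x_1x_2 - 7/6x_1 + 14/3.
  leading term x_1x_2: no divisor's leading term divides it; move -7/6x_1x_2 to the remainder.
  leading term x_1: no divisor's leading term divides it; move -7/6x_1 to the remainder.
  leading term 1: no divisor's leading term divides it; move 14/3 to the remainder.
  remainder -7/6x_1x_2 - 7/6x_1 + 14/3 ≠ 0; add g_3 = -7/6x_1x_2 - 7/6x_1 + 14/3 to the basis.

S(f_1,g_3): lcm = x_1^2x_2. S = -x_1^2 - x_1x_2^2 - 3/2x_1x_2 + 4x_1 + x_2.
  leading term x_1^2: subtract (-1/2)·f_1 from -x_1^2 - x_1x_2^2 - 3/2x_1x_2 + 4x_1 + x_2 → -x_1x_2^2 - 5/2x_1x_2 + 5/2x_1 + x_2 + 1
  leading term x_1x_2^2: subtract (6/7x_2)·g_3 from -x_1x_2^2 - 5/2x_1x_2 + 5/2x_1 + x_2 + 1 → -3/2x_1x_2 + 5/2x_1 - 3x_2 + 1
  leading term x_1x_2: subtract (9/7)·g_3 from -3/2x_1x_2 + 5/2x_1 - 3x_2 + 1 → 4x_1 - 3x_2 - 5
  leading term x_1: no divisor's leading term divides it; move 4x_1 to the remainder.
  leading term x_2: no divisor's leading term divides it; move -3x_2 to the remainder.
  leading term 1: no divisor's leading term divides it; move -5 to the remainder.
  remainder 4x_1 - 3x_2 - 5 ≠ 0; add g_4 = 4x_1 - 3x_2 - 5 to the basis.

S(f_2,g_3): lcm = x_1^2x_2. S = -x_1^2 + 1/6x_1x_2^2 - 1/3x_1x_2 + 4x_1 - 11/3x_2.
  leading term x_1^2: subtract (-1/2)·f_1 from -x_1^2 + 1/6x_1x_2^2 - 1/3x_1x_2 + 4x_1 - 11/3x_2 → 1/6x_1x_2^2 - 4/3x_1x_2 + 5/2x_1 - 11/3x_2 + 1
  leading term x_1x_2^2: subtract (-1/7x_2)·g_3 from 1/6x_1x_2^2 - 4/3x_1x_2 + 5/2x_1 - 11/3x_2 + 1 → -3/2x_1x_2 + 5/2x_1 - 3x_2 + 1
  leading term x_1x_2: subtract (9/7)·g_3 from -3/2x_1x_2 + 5/2x_1 - 3x_2 + 1 → 4x_1 - 3x_2 - 5
  leading term x_1: subtract (1)·g_4 from 4x_1 - 3x_2 - 5 → 0
  remainder 0.

S(f_1,g_4): lcm = x_1^2. S = -1/4x_1x_2 - 1/4x_1 + 1.
  leading term x_1x_2: subtract (3/14)·g_3 from -1/4x_1x_2 - 1/4x_1 + 1 → 0
  remainder 0.

S(f_2,g_4): lcm = x_1^2. S = 11/12x_1x_2 + 11/12x_1 - 11/3.
  leading term x_1x_2: subtract (-11/14)·g_3 from 11/12x_1x_2 + 11/12x_1 - 11/3 → 0
  remainder 0.

S(g_3,g_4): lcm = x_1x_2. S = x_1 + 3/4x_2^2 + 5/4x_2 - 4.
  leading term x_1: subtract (1/4)·g_4 from x_1 + 3/4x_2^2 + 5/4x_2 - 4 → 3/4x_2^2 + 2x_2 - 11/4
  leading term x_2^2: no divisor's leading term divides it; move 3/4x_2^2 to the remainder.
  leading term x_2: no divisor's leading term divides it; move 2x_2 to the remainder.
  leading term 1: no divisor's leading term divides it; move -11/4 to the remainder.
  remainder 3/4x_2^2 + 2x_2 - 11/4 ≠ 0; add g_5 = 3/4x_2^2 + 2x_2 - 11/4 to the basis.

S(f_1,g_5): leading monomials are coprime, so the S-polynomial reduces to 0 (Buchberger's first criterion).
S(f_2,g_5): leading monomials are coprime, so the S-polynomial reduces to 0 (Buchberger's first criterion).
S(g_3,g_5): lcm = x_1x_2^2. S = -5/3x_1x_2 + 11/3x_1 - 4x_2.
  leading term x_1x_2: subtract (10/7)·g_3 from -5/3x_1x_2 + 11/3x_1 - 4x_2 → 16/3x_1 - 4x_2 - 20/3
  leading term x_1: subtract (4/3)·g_4 from 16/3x_1 - 4x_2 - 20/3 → 0
  remainder 0.

S(g_4,g_5): leading monomials are coprime, so the S-polynomial reduces to 0 (Buchberger's first criterion).
Every S-polynomial of the final basis reduces to 0, so we have a Gröbner basis.
Inter-reduce: drop elements whose leading term is divisible by another's, tail-reduce, and make monic.
Reduced Gröbner basis: {x_1 - 3/4x_2 - 5/4, x_2^2 + 8/3x_2 - 11/3}.

Buchberger on the second generating set:
h_1 = 36x_1^2 + 6x_1x_2 - 12x_1 - 132, LT = x_1^2.
h_2 = -6x_1^2 - 8x_1x_2 - 5x_1 + 50, LT = x_1^2.

S(h_1,h_2): lcm = x_1^2. S = -7/6x_1x_2 - 7/6x_1 + 14/3.
  leading term x_1x_2: no divisor's leading term divides it; move -7/6x_1x_2 to the remainder.
  leading term x_1: no divisor's leading term divides it; move -7/6x_1 to the remainder.
  leading term 1: no divisor's leading term divides it; move 14/3 to the remainder.
  remainder -7/6x_1x_2 - 7/6x_1 + 14/3 ≠ 0; add k_3 = -7/6x_1x_2 - 7/6x_1 + 14/3 to the basis.

S(h_1,k_3): lcm = x_1^2x_2. S = -x_1^2 + 1/6x_1x_2^2 - 1/3x_1x_2 + 4x_1 - 11/3x_2.
  leading term x_1^2: subtract (-1/36)·h_1 from -x_1^2 + 1/6x_1x_2^2 - 1/3x_1x_2 + 4x_1 - 11/3x_2 → 1/6x_1x_2^2 - 1/6x_1x_2 + 11/3x_1 - 11/3x_2 - 11/3
  leading term x_1x_2^2: subtract (-1/7x_2)·k_3 from 1/6x_1x_2^2 - 1/6x_1x_2 + 11/3x_1 - 11/3x_2 - 11/3 → -1/3x_1x_2 + 11/3x_1 - 3x_2 - 11/3
  leading term x_1x_2: subtract (2/7)·k_3 from -1/3x_1x_2 + 11/3x_1 - 3x_2 - 11/3 → 4x_1 - 3x_2 - 5
  leading term x_1: no divisor's leading term divides it; move 4x_1 to the remainder.
  leading term x_2: no divisor's leading term divides it; move -3x_2 to the remainder.
  leading term 1: no divisor's leading term divides it; move -5 to the remainder.
  remainder 4x_1 - 3x_2 - 5 ≠ 0; add k_4 = 4x_1 - 3x_2 - 5 to the basis.

S(h_2,k_3): lcm = x_1^2x_2. S = -x_1^2 + 4/3x_1x_2^2 + 5/6x_1x_2 + 4x_1 - 25/3x_2.
  leading term x_1^2: subtract (-1/36)·h_1 from -x_1^2 + 4/3x_1x_2^2 + 5/6x_1x_2 + 4x_1 - 25/3x_2 → 4/3x_1x_2^2 + x_1x_2 + 11/3x_1 - 25/3x_2 - 11/3
  leading term x_1x_2^2: subtract (-8/7x_2)·k_3 from 4/3x_1x_2^2 + x_1x_2 + 11/3x_1 - 25/3x_2 - 11/3 → -1/3x_1x_2 + 11/3x_1 - 3x_2 - 11/3
  leading term x_1x_2: subtract (2/7)·k_3 from -1/3x_1x_2 + 11/3x_1 - 3x_2 - 11/3 → 4x_1 - 3x_2 - 5
  leading term x_1: subtract (1)·k_4 from 4x_1 - 3x_2 - 5 → 0
  remainder 0.

S(h_1,k_4): lcm = x_1^2. S = 11/12x_1x_2 + 11/12x_1 - 11/3.
  leading term x_1x_2: subtract (-11/14)·k_3 from 11/12x_1x_2 + 11/12x_1 - 11/3 → 0
  remainder 0.

S(h_2,k_4): lcm = x_1^2. S = 25/12x_1x_2 + 25/12x_1 - 25/3.
  leading term x_1x_2: subtract (-25/14)·k_3 from 25/12x_1x_2 + 25/12x_1 - 25/3 → 0
  remainder 0.

S(k_3,k_4): lcm = x_1x_2. S = x_1 + 3/4x_2^2 + 5/4x_2 - 4.
  leading term x_1: subtract (1/4)·k_4 from x_1 + 3/4x_2^2 + 5/4x_2 - 4 → 3/4x_2^2 + 2x_2 - 11/4
  leading term x_2^2: no divisor's leading term divides it; move 3/4x_2^2 to the remainder.
  leading term x_2: no divisor's leading term divides it; move 2x_2 to the remainder.
  leading term 1: no divisor's leading term divides it; move -11/4 to the remainder.
  remainder 3/4x_2^2 + 2x_2 - 11/4 ≠ 0; add k_5 = 3/4x_2^2 + 2x_2 - 11/4 to the basis.

S(h_1,k_5): leading monomials are coprime, so the S-polynomial reduces to 0 (Buchberger's first criterion).
S(h_2,k_5): leading monomials are coprime, so the S-polynomial reduces to 0 (Buchberger's first criterion).
S(k_3,k_5): lcm = x_1x_2^2. S = -5/3x_1x_2 + 11/3x_1 - 4x_2.
  leading term x_1x_2: subtract (10/7)·k_3 from -5/3x_1x_2 + 11/3x_1 - 4x_2 → 16/3x_1 - 4x_2 - 20/3
  leading term x_1: subtract (4/3)·k_4 from 16/3x_1 - 4x_2 - 20/3 → 0
  remainder 0.

S(k_4,k_5): leading monomials are coprime, so the S-polynomial reduces to 0 (Buchberger's first criterion).
Every S-polynomial of the final basis reduces to 0, so we have a Gröbner basis.
Inter-reduce: drop elements whose leading term is divisible by another's, tail-reduce, and make monic.
Reduced Gröbner basis: {x_1 - 3/4x_2 - 5/4, x_2^2 + 8/3x_2 - 11/3}.

The two bases agree; hence the ideals are identical.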